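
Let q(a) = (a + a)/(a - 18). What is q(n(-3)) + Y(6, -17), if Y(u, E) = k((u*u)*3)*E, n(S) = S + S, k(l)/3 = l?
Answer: -11015/2 ≈ -5507.5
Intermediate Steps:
k(l) = 3*l
n(S) = 2*S
Y(u, E) = 9*E*u² (Y(u, E) = (3*((u*u)*3))*E = (3*(u²*3))*E = (3*(3*u²))*E = (9*u²)*E = 9*E*u²)
q(a) = 2*a/(-18 + a) (q(a) = (2*a)/(-18 + a) = 2*a/(-18 + a))
q(n(-3)) + Y(6, -17) = 2*(2*(-3))/(-18 + 2*(-3)) + 9*(-17)*6² = 2*(-6)/(-18 - 6) + 9*(-17)*36 = 2*(-6)/(-24) - 5508 = 2*(-6)*(-1/24) - 5508 = ½ - 5508 = -11015/2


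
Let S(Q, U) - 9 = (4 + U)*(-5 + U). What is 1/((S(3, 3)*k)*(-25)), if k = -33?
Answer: -1/4125 ≈ -0.00024242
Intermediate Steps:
S(Q, U) = 9 + (-5 + U)*(4 + U) (S(Q, U) = 9 + (4 + U)*(-5 + U) = 9 + (-5 + U)*(4 + U))
1/((S(3, 3)*k)*(-25)) = 1/(((-11 + 3² - 1*3)*(-33))*(-25)) = 1/(((-11 + 9 - 3)*(-33))*(-25)) = 1/(-5*(-33)*(-25)) = 1/(165*(-25)) = 1/(-4125) = -1/4125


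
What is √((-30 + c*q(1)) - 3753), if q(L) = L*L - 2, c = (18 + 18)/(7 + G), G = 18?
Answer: I*√94611/5 ≈ 61.518*I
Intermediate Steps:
c = 36/25 (c = (18 + 18)/(7 + 18) = 36/25 ≈ 1.4400)
q(L) = -2 + L² (q(L) = L² - 2 = -2 + L²)
√((-30 + c*q(1)) - 3753) = √((-30 + 36*(-2 + 1²)/25) - 3753) = √((-30 + 36*(-2 + 1)/25) - 3753) = √((-30 + (36/25)*(-1)) - 3753) = √((-30 - 36/25) - 3753) = √(-786/25 - 3753) = √(-94611/25) = I*√94611/5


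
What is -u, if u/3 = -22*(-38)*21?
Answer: -52668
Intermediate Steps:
u = 52668 (u = 3*(-22*(-38)*21) = 3*(836*21) = 3*17556 = 52668)
-u = -1*52668 = -52668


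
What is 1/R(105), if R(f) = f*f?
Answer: 1/11025 ≈ 9.0703e-5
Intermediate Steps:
R(f) = f²
1/R(105) = 1/(105²) = 1/11025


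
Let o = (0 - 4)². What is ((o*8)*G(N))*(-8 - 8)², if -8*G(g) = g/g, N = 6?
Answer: -4096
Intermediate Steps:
G(g) = -⅛ (G(g) = -g/(8*g) = -⅛*1 = -⅛)
o = 16 (o = (-4)² = 16)
((o*8)*G(N))*(-8 - 8)² = ((16*8)*(-⅛))*(-8 - 8)² = (128*(-⅛))*(-16)² = -16*256 = -4096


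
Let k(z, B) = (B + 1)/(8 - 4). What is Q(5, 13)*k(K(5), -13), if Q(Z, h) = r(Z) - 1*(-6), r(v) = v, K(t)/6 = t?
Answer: -33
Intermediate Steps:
K(t) = 6*t
Q(Z, h) = 6 + Z (Q(Z, h) = Z - 1*(-6) = Z + 6 = 6 + Z)
k(z, B) = ¼ + B/4 (k(z, B) = (1 + B)/4 = (1 + B)*(¼) = ¼ + B/4)
Q(5, 13)*k(K(5), -13) = (6 + 5)*(¼ + (¼)*(-13)) = 11*(¼ - 13/4) = 11*(-3) = -33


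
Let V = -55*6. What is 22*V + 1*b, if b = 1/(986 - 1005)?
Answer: -137941/19 ≈ -7260.1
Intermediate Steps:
V = -330
b = -1/19 (b = 1/(-19) = -1/19 ≈ -0.052632)
22*V + 1*b = 22*(-330) + 1*(-1/19) = -7260 - 1/19 = -137941/19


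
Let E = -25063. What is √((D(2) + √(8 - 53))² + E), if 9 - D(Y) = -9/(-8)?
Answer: √(-1602943 + 3024*I*√5)/8 ≈ 0.3338 + 158.26*I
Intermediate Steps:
D(Y) = 63/8 (D(Y) = 9 - (-9)/(-8) = 9 - (-9)*(-1)/8 = 9 - 1*9/8 = 9 - 9/8 = 63/8)
√((D(2) + √(8 - 53))² + E) = √((63/8 + √(8 - 53))² - 25063) = √((63/8 + √(-45))² - 25063) = √((63/8 + 3*I*√5)² - 25063) = √(-25063 + (63/8 + 3*I*√5)²)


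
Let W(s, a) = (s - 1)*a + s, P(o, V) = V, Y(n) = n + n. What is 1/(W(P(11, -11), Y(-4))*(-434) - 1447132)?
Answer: -1/1484022 ≈ -6.7384e-7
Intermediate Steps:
Y(n) = 2*n
W(s, a) = s + a*(-1 + s) (W(s, a) = (-1 + s)*a + s = a*(-1 + s) + s = s + a*(-1 + s))
1/(W(P(11, -11), Y(-4))*(-434) - 1447132) = 1/((-11 - 2*(-4) + (2*(-4))*(-11))*(-434) - 1447132) = 1/((-11 - 1*(-8) - 8*(-11))*(-434) - 1447132) = 1/((-11 + 8 + 88)*(-434) - 1447132) = 1/(85*(-434) - 1447132) = 1/(-36890 - 1447132) = 1/(-1484022) = -1/1484022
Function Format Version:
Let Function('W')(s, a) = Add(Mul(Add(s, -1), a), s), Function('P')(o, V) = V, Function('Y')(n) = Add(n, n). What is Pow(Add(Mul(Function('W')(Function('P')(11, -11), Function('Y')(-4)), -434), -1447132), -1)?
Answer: Rational(-1, 1484022) ≈ -6.7384e-7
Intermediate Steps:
Function('Y')(n) = Mul(2, n)
Function('W')(s, a) = Add(s, Mul(a, Add(-1, s))) (Function('W')(s, a) = Add(Mul(Add(-1, s), a), s) = Add(Mul(a, Add(-1, s)), s) = Add(s, Mul(a, Add(-1, s))))
Pow(Add(Mul(Function('W')(Function('P')(11, -11), Function('Y')(-4)), -434), -1447132), -1) = Pow(Add(Mul(Add(-11, Mul(-1, Mul(2, -4)), Mul(Mul(2, -4), -11)), -434), -1447132), -1) = Pow(Add(Mul(Add(-11, Mul(-1, -8), Mul(-8, -11)), -434), -1447132), -1) = Pow(Add(Mul(Add(-11, 8, 88), -434), -1447132), -1) = Pow(Add(Mul(85, -434), -1447132), -1) = Pow(Add(-36890, -1447132), -1) = Pow(-1484022, -1) = Rational(-1, 1484022)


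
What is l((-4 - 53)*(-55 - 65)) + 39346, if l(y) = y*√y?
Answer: 39346 + 41040*√190 ≈ 6.0504e+5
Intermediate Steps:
l(y) = y^(3/2)
l((-4 - 53)*(-55 - 65)) + 39346 = ((-4 - 53)*(-55 - 65))^(3/2) + 39346 = (-57*(-120))^(3/2) + 39346 = 6840^(3/2) + 39346 = 41040*√190 + 39346 = 39346 + 41040*√190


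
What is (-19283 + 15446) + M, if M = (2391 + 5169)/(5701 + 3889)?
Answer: -525561/137 ≈ -3836.2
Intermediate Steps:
M = 108/137 (M = 7560/9590 = 7560*(1/9590) = 108/137 ≈ 0.78832)
(-19283 + 15446) + M = (-19283 + 15446) + 108/137 = -3837 + 108/137 = -525561/137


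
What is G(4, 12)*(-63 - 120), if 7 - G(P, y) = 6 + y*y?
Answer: 26169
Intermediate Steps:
G(P, y) = 1 - y² (G(P, y) = 7 - (6 + y*y) = 7 - (6 + y²) = 7 + (-6 - y²) = 1 - y²)
G(4, 12)*(-63 - 120) = (1 - 1*12²)*(-63 - 120) = (1 - 1*144)*(-183) = (1 - 144)*(-183) = -143*(-183) = 26169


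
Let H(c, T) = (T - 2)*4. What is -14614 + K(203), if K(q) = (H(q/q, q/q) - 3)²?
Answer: -14565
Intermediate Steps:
H(c, T) = -8 + 4*T (H(c, T) = (-2 + T)*4 = -8 + 4*T)
K(q) = 49 (K(q) = ((-8 + 4*(q/q)) - 3)² = ((-8 + 4*1) - 3)² = ((-8 + 4) - 3)² = (-4 - 3)² = (-7)² = 49)
-14614 + K(203) = -14614 + 49 = -14565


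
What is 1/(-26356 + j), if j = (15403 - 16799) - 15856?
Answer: -1/43608 ≈ -2.2932e-5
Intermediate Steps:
j = -17252 (j = -1396 - 15856 = -17252)
1/(-26356 + j) = 1/(-26356 - 17252) = 1/(-43608) = -1/43608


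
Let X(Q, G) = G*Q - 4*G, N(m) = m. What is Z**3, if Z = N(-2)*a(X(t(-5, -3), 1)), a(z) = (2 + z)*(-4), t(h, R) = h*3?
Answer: -2515456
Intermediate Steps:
t(h, R) = 3*h
X(Q, G) = -4*G + G*Q
a(z) = -8 - 4*z
Z = -136 (Z = -2*(-8 - 4*(-4 + 3*(-5))) = -2*(-8 - 4*(-4 - 15)) = -2*(-8 - 4*(-19)) = -2*(-8 + 76) = -2*68 = -136)
Z**3 = (-136)**3 = -2515456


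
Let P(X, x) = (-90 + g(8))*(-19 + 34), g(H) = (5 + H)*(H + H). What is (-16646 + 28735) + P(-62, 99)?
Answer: 13859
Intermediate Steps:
g(H) = 2*H*(5 + H) (g(H) = (5 + H)*(2*H) = 2*H*(5 + H))
P(X, x) = 1770 (P(X, x) = (-90 + 2*8*(5 + 8))*(-19 + 34) = (-90 + 2*8*13)*15 = (-90 + 208)*15 = 118*15 = 1770)
(-16646 + 28735) + P(-62, 99) = (-16646 + 28735) + 1770 = 12089 + 1770 = 13859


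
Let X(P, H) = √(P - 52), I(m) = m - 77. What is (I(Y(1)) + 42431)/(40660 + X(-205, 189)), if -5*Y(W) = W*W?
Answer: 1722105508/1653235857 - 211769*I*√257/8266179285 ≈ 1.0417 - 0.0004107*I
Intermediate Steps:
Y(W) = -W²/5 (Y(W) = -W*W/5 = -W²/5)
I(m) = -77 + m
X(P, H) = √(-52 + P)
(I(Y(1)) + 42431)/(40660 + X(-205, 189)) = ((-77 - ⅕*1²) + 42431)/(40660 + √(-52 - 205)) = ((-77 - ⅕*1) + 42431)/(40660 + √(-257)) = ((-77 - ⅕) + 42431)/(40660 + I*√257) = (-386/5 + 42431)/(40660 + I*√257) = 211769/(5*(40660 + I*√257))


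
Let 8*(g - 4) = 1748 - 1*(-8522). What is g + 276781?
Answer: 1112275/4 ≈ 2.7807e+5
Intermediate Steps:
g = 5151/4 (g = 4 + (1748 - 1*(-8522))/8 = 4 + (1748 + 8522)/8 = 4 + (1/8)*10270 = 4 + 5135/4 = 5151/4 ≈ 1287.8)
g + 276781 = 5151/4 + 276781 = 1112275/4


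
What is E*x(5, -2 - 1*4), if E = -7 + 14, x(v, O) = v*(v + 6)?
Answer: 385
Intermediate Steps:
x(v, O) = v*(6 + v)
E = 7
E*x(5, -2 - 1*4) = 7*(5*(6 + 5)) = 7*(5*11) = 7*55 = 385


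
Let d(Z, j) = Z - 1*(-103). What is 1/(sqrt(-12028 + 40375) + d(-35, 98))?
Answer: -68/23723 + sqrt(28347)/23723 ≈ 0.0042307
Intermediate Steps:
d(Z, j) = 103 + Z (d(Z, j) = Z + 103 = 103 + Z)
1/(sqrt(-12028 + 40375) + d(-35, 98)) = 1/(sqrt(-12028 + 40375) + (103 - 35)) = 1/(sqrt(28347) + 68) = 1/(68 + sqrt(28347))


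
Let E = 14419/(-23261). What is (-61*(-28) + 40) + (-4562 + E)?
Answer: -65470873/23261 ≈ -2814.6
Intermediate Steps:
E = -14419/23261 (E = 14419*(-1/23261) = -14419/23261 ≈ -0.61988)
(-61*(-28) + 40) + (-4562 + E) = (-61*(-28) + 40) + (-4562 - 14419/23261) = (1708 + 40) - 106131101/23261 = 1748 - 106131101/23261 = -65470873/23261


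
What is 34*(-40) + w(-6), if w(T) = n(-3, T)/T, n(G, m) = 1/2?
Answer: -16321/12 ≈ -1360.1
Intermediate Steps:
n(G, m) = ½
w(T) = 1/(2*T)
34*(-40) + w(-6) = 34*(-40) + (½)/(-6) = -1360 + (½)*(-⅙) = -1360 - 1/12 = -16321/12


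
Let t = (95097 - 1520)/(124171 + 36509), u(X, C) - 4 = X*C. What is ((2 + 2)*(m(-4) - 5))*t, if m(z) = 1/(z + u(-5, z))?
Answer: -3088041/267800 ≈ -11.531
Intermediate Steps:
u(X, C) = 4 + C*X (u(X, C) = 4 + X*C = 4 + C*X)
t = 93577/160680 ≈ 0.58238
m(z) = 1/(4 - 4*z) (m(z) = 1/(z + (4 + z*(-5))) = 1/(z + (4 - 5*z)) = 1/(4 - 4*z))
((2 + 2)*(m(-4) - 5))*t = ((2 + 2)*(1/(4*(1 - 1*(-4))) - 5))*(93577/160680) = (4*(1/(4*(1 + 4)) - 5))*(93577/160680) = (4*((¼)/5 - 5))*(93577/160680) = (4*((¼)*(⅕) - 5))*(93577/160680) = (4*(1/20 - 5))*(93577/160680) = (4*(-99/20))*(93577/160680) = -99/5*93577/160680 = -3088041/267800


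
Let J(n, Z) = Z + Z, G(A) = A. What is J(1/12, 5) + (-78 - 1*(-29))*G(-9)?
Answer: 451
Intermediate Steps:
J(n, Z) = 2*Z
J(1/12, 5) + (-78 - 1*(-29))*G(-9) = 2*5 + (-78 - 1*(-29))*(-9) = 10 + (-78 + 29)*(-9) = 10 - 49*(-9) = 10 + 441 = 451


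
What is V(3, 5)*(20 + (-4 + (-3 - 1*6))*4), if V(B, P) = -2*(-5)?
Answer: -320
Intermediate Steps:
V(B, P) = 10
V(3, 5)*(20 + (-4 + (-3 - 1*6))*4) = 10*(20 + (-4 + (-3 - 1*6))*4) = 10*(20 + (-4 + (-3 - 6))*4) = 10*(20 + (-4 - 9)*4) = 10*(20 - 13*4) = 10*(20 - 52) = 10*(-32) = -320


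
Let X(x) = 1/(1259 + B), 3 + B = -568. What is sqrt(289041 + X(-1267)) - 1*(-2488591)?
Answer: 2488591 + sqrt(8550988987)/172 ≈ 2.4891e+6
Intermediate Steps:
B = -571 (B = -3 - 568 = -571)
X(x) = 1/688 (X(x) = 1/(1259 - 571) = 1/688)
sqrt(289041 + X(-1267)) - 1*(-2488591) = sqrt(289041 + 1/688) - 1*(-2488591) = sqrt(198860209/688) + 2488591 = sqrt(8550988987)/172 + 2488591 = 2488591 + sqrt(8550988987)/172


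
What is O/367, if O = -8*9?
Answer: -72/367 ≈ -0.19619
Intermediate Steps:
O = -72
O/367 = -72/367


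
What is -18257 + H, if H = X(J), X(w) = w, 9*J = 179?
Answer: -164134/9 ≈ -18237.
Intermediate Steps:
J = 179/9 (J = (⅑)*179 = 179/9 ≈ 19.889)
H = 179/9 ≈ 19.889
-18257 + H = -18257 + 179/9 = -164134/9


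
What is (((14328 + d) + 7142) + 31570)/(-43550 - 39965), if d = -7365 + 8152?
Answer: -53827/83515 ≈ -0.64452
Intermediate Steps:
d = 787
(((14328 + d) + 7142) + 31570)/(-43550 - 39965) = (((14328 + 787) + 7142) + 31570)/(-43550 - 39965) = ((15115 + 7142) + 31570)/(-83515) = (22257 + 31570)*(-1/83515) = 53827*(-1/83515) = -53827/83515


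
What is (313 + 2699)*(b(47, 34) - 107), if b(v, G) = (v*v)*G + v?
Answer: 226038552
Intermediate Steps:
b(v, G) = v + G*v**2 (b(v, G) = v**2*G + v = G*v**2 + v = v + G*v**2)
(313 + 2699)*(b(47, 34) - 107) = (313 + 2699)*(47*(1 + 34*47) - 107) = 3012*(47*(1 + 1598) - 107) = 3012*(47*1599 - 107) = 3012*(75153 - 107) = 3012*75046 = 226038552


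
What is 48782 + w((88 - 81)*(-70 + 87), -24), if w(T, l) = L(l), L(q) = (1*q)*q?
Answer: 49358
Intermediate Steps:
L(q) = q² (L(q) = q*q = q²)
w(T, l) = l²
48782 + w((88 - 81)*(-70 + 87), -24) = 48782 + (-24)² = 48782 + 576 = 49358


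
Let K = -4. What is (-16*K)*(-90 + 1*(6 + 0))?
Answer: -5376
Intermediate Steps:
(-16*K)*(-90 + 1*(6 + 0)) = (-16*(-4))*(-90 + 1*(6 + 0)) = 64*(-90 + 1*6) = 64*(-90 + 6) = 64*(-84) = -5376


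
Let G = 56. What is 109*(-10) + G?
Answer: -1034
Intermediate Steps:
109*(-10) + G = 109*(-10) + 56 = -1090 + 56 = -1034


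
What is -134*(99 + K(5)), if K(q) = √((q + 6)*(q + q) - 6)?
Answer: -13266 - 268*√26 ≈ -14633.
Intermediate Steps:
K(q) = √(-6 + 2*q*(6 + q)) (K(q) = √((6 + q)*(2*q) - 6) = √(2*q*(6 + q) - 6) = √(-6 + 2*q*(6 + q)))
-134*(99 + K(5)) = -134*(99 + √(-6 + 2*5² + 12*5)) = -134*(99 + √(-6 + 2*25 + 60)) = -134*(99 + √(-6 + 50 + 60)) = -134*(99 + √104) = -134*(99 + 2*√26) = -13266 - 268*√26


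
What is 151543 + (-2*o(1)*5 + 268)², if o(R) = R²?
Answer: 218107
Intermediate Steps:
151543 + (-2*o(1)*5 + 268)² = 151543 + (-2*1²*5 + 268)² = 151543 + (-2*1*5 + 268)² = 151543 + (-2*5 + 268)² = 151543 + (-10 + 268)² = 151543 + 258² = 151543 + 66564 = 218107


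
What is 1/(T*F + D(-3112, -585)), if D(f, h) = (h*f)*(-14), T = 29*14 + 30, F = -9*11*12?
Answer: -1/26005248 ≈ -3.8454e-8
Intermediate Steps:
F = -1188 (F = -99*12 = -1188)
T = 436 (T = 406 + 30 = 436)
D(f, h) = -14*f*h (D(f, h) = (f*h)*(-14) = -14*f*h)
1/(T*F + D(-3112, -585)) = 1/(436*(-1188) - 14*(-3112)*(-585)) = 1/(-517968 - 25487280) = 1/(-26005248) = -1/26005248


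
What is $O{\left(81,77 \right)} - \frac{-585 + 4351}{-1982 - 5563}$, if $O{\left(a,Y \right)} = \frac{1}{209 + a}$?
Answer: $\frac{219937}{437610} \approx 0.50259$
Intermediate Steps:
$O{\left(81,77 \right)} - \frac{-585 + 4351}{-1982 - 5563} = \frac{1}{209 + 81} - \frac{-585 + 4351}{-1982 - 5563} = \frac{1}{290} - \frac{3766}{-7545} = \frac{1}{290} - 3766 \left(- \frac{1}{7545}\right) = \frac{1}{290} - - \frac{3766}{7545} = \frac{1}{290} + \frac{3766}{7545} = \frac{219937}{437610}$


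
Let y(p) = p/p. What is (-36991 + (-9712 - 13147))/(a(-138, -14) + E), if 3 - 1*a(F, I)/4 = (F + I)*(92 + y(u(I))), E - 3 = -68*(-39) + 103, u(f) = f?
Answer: -29925/29657 ≈ -1.0090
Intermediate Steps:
E = 2758 (E = 3 + (-68*(-39) + 103) = 3 + (2652 + 103) = 3 + 2755 = 2758)
y(p) = 1
a(F, I) = 12 - 372*F - 372*I (a(F, I) = 12 - 4*(F + I)*(92 + 1) = 12 - 4*(F + I)*93 = 12 - 4*(93*F + 93*I) = 12 + (-372*F - 372*I) = 12 - 372*F - 372*I)
(-36991 + (-9712 - 13147))/(a(-138, -14) + E) = (-36991 + (-9712 - 13147))/((12 - 372*(-138) - 372*(-14)) + 2758) = (-36991 - 22859)/((12 + 51336 + 5208) + 2758) = -59850/(56556 + 2758) = -59850/59314 = -59850*1/59314 = -29925/29657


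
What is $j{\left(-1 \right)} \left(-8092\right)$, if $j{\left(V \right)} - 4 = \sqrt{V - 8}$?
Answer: $-32368 - 24276 i \approx -32368.0 - 24276.0 i$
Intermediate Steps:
$j{\left(V \right)} = 4 + \sqrt{-8 + V}$ ($j{\left(V \right)} = 4 + \sqrt{V - 8} = 4 + \sqrt{-8 + V}$)
$j{\left(-1 \right)} \left(-8092\right) = \left(4 + \sqrt{-8 - 1}\right) \left(-8092\right) = \left(4 + \sqrt{-9}\right) \left(-8092\right) = \left(4 + 3 i\right) \left(-8092\right) = -32368 - 24276 i$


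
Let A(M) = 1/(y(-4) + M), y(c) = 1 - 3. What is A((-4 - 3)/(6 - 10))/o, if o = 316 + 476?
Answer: -1/198 ≈ -0.0050505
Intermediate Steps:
y(c) = -2
o = 792
A(M) = 1/(-2 + M)
A((-4 - 3)/(6 - 10))/o = 1/(-2 + (-4 - 3)/(6 - 10)*792) = (1/792)/(-2 - 7/(-4)) = (1/792)/(-2 - 7*(-¼)) = (1/792)/(-2 + 7/4) = (1/792)/(-¼) = -4*1/792 = -1/198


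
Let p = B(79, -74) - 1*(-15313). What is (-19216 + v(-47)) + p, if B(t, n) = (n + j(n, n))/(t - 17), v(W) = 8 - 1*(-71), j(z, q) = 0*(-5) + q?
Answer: -118618/31 ≈ -3826.4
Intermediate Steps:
j(z, q) = q (j(z, q) = 0 + q = q)
v(W) = 79 (v(W) = 8 + 71 = 79)
B(t, n) = 2*n/(-17 + t) (B(t, n) = (n + n)/(t - 17) = (2*n)/(-17 + t) = 2*n/(-17 + t))
p = 474629/31 (p = 2*(-74)/(-17 + 79) - 1*(-15313) = 2*(-74)/62 + 15313 = 2*(-74)*(1/62) + 15313 = -74/31 + 15313 = 474629/31 ≈ 15311.)
(-19216 + v(-47)) + p = (-19216 + 79) + 474629/31 = -19137 + 474629/31 = -118618/31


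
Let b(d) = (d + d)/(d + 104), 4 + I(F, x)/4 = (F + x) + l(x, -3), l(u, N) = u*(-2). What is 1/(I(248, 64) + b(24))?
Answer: 8/5763 ≈ 0.0013882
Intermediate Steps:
l(u, N) = -2*u
I(F, x) = -16 - 4*x + 4*F (I(F, x) = -16 + 4*((F + x) - 2*x) = -16 + 4*(F - x) = -16 + (-4*x + 4*F) = -16 - 4*x + 4*F)
b(d) = 2*d/(104 + d) (b(d) = (2*d)/(104 + d) = 2*d/(104 + d))
1/(I(248, 64) + b(24)) = 1/((-16 - 4*64 + 4*248) + 2*24/(104 + 24)) = 1/((-16 - 256 + 992) + 2*24/128) = 1/(720 + 2*24*(1/128)) = 1/(720 + 3/8) = 1/(5763/8) = 8/5763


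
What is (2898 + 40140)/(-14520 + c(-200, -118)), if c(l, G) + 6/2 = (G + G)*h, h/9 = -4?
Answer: -14346/2009 ≈ -7.1409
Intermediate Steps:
h = -36 (h = 9*(-4) = -36)
c(l, G) = -3 - 72*G (c(l, G) = -3 + (G + G)*(-36) = -3 + (2*G)*(-36) = -3 - 72*G)
(2898 + 40140)/(-14520 + c(-200, -118)) = (2898 + 40140)/(-14520 + (-3 - 72*(-118))) = 43038/(-14520 + (-3 + 8496)) = 43038/(-14520 + 8493) = 43038/(-6027) = 43038*(-1/6027) = -14346/2009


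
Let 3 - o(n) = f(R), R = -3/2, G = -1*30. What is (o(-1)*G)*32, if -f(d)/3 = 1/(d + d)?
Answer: -1920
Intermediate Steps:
G = -30
R = -3/2 (R = -3*½ = -3/2 ≈ -1.5000)
f(d) = -3/(2*d) (f(d) = -3/(d + d) = -3*1/(2*d) = -3/(2*d))
o(n) = 2 (o(n) = 3 - (-3)/(2*(-3/2)) = 3 - (-3)*(-2)/(2*3) = 3 - 1*1 = 3 - 1 = 2)
(o(-1)*G)*32 = (2*(-30))*32 = -60*32 = -1920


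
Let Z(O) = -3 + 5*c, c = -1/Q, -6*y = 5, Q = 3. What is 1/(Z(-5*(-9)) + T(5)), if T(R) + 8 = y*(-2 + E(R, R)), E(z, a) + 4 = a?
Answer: -6/71 ≈ -0.084507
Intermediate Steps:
E(z, a) = -4 + a
y = -⅚ (y = -⅙*5 = -⅚ ≈ -0.83333)
T(R) = -3 - 5*R/6 (T(R) = -8 - 5*(-2 + (-4 + R))/6 = -8 - 5*(-6 + R)/6 = -8 + (5 - 5*R/6) = -3 - 5*R/6)
c = -⅓ (c = -1/3 = -1*⅓ = -⅓ ≈ -0.33333)
Z(O) = -14/3 (Z(O) = -3 + 5*(-⅓) = -3 - 5/3 = -14/3)
1/(Z(-5*(-9)) + T(5)) = 1/(-14/3 + (-3 - ⅚*5)) = 1/(-14/3 + (-3 - 25/6)) = 1/(-14/3 - 43/6) = 1/(-71/6) = -6/71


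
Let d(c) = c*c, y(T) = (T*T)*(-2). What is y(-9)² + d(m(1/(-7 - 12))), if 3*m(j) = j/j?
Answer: 236197/9 ≈ 26244.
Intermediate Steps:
m(j) = ⅓ (m(j) = (j/j)/3 = (⅓)*1 = ⅓)
y(T) = -2*T² (y(T) = T²*(-2) = -2*T²)
d(c) = c²
y(-9)² + d(m(1/(-7 - 12))) = (-2*(-9)²)² + (⅓)² = (-2*81)² + ⅑ = (-162)² + ⅑ = 26244 + ⅑ = 236197/9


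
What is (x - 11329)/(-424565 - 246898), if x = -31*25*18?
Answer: 25279/671463 ≈ 0.037648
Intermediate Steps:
x = -13950 (x = -775*18 = -13950)
(x - 11329)/(-424565 - 246898) = (-13950 - 11329)/(-424565 - 246898) = -25279/(-671463) = -25279*(-1/671463) = 25279/671463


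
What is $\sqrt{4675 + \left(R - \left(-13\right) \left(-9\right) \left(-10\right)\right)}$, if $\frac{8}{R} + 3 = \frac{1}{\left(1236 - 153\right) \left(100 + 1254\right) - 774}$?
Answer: $\frac{\sqrt{112944294671800933}}{4396823} \approx 76.435$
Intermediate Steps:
$R = - \frac{11724864}{4396823}$ ($R = \frac{8}{-3 + \frac{1}{\left(1236 - 153\right) \left(100 + 1254\right) - 774}} = \frac{8}{-3 + \frac{1}{1083 \cdot 1354 - 774}} = \frac{8}{-3 + \frac{1}{1466382 - 774}} = \frac{8}{-3 + \frac{1}{1465608}} = \frac{8}{- \frac{4396823}{1465608}} = 8 \left(- \frac{1465608}{4396823}\right) = - \frac{11724864}{4396823} \approx -2.6667$)
$\sqrt{4675 + \left(R - \left(-13\right) \left(-9\right) \left(-10\right)\right)} = \sqrt{4675 - \left(\frac{11724864}{4396823} + \left(-13\right) \left(-9\right) \left(-10\right)\right)} = \sqrt{4675 - \left(\frac{11724864}{4396823} + 117 \left(-10\right)\right)} = \sqrt{4675 - - \frac{5132558046}{4396823}} = \sqrt{4675 + \left(- \frac{11724864}{4396823} + 1170\right)} = \sqrt{4675 + \frac{5132558046}{4396823}} = \sqrt{\frac{25687705571}{4396823}} = \frac{\sqrt{112944294671800933}}{4396823}$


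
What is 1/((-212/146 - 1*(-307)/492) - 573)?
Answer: -35916/20609609 ≈ -0.0017427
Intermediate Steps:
1/((-212/146 - 1*(-307)/492) - 573) = 1/((-212*1/146 + 307*(1/492)) - 573) = 1/((-106/73 + 307/492) - 573) = 1/(-29741/35916 - 573) = 1/(-20609609/35916) = -35916/20609609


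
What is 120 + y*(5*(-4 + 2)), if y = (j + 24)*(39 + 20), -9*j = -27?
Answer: -15810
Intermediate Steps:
j = 3 (j = -1/9*(-27) = 3)
y = 1593 (y = (3 + 24)*(39 + 20) = 27*59 = 1593)
120 + y*(5*(-4 + 2)) = 120 + 1593*(5*(-4 + 2)) = 120 + 1593*(5*(-2)) = 120 + 1593*(-10) = 120 - 15930 = -15810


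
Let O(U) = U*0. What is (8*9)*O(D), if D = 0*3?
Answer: 0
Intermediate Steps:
D = 0
O(U) = 0
(8*9)*O(D) = (8*9)*0 = 72*0 = 0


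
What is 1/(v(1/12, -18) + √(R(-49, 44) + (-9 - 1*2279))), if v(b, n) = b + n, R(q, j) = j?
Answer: -2580/369361 - 288*I*√561/369361 ≈ -0.006985 - 0.018468*I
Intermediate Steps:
1/(v(1/12, -18) + √(R(-49, 44) + (-9 - 1*2279))) = 1/((1/12 - 18) + √(44 + (-9 - 1*2279))) = 1/((1/12 - 18) + √(44 + (-9 - 2279))) = 1/(-215/12 + √(44 - 2288)) = 1/(-215/12 + √(-2244)) = 1/(-215/12 + 2*I*√561)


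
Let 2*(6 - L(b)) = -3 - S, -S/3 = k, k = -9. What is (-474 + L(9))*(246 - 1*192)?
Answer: -24462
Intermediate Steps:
S = 27 (S = -3*(-9) = 27)
L(b) = 21 (L(b) = 6 - (-3 - 1*27)/2 = 6 - (-3 - 27)/2 = 6 - ½*(-30) = 6 + 15 = 21)
(-474 + L(9))*(246 - 1*192) = (-474 + 21)*(246 - 1*192) = -453*(246 - 192) = -453*54 = -24462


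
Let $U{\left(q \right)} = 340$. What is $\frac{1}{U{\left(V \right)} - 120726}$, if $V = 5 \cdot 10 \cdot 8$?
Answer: $- \frac{1}{120386} \approx -8.3066 \cdot 10^{-6}$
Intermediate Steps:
$V = 400$ ($V = 50 \cdot 8 = 400$)
$\frac{1}{U{\left(V \right)} - 120726} = \frac{1}{340 - 120726} = \frac{1}{-120386} = - \frac{1}{120386}$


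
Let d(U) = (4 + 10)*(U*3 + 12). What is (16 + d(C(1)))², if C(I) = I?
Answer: 51076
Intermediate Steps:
d(U) = 168 + 42*U (d(U) = 14*(3*U + 12) = 14*(12 + 3*U) = 168 + 42*U)
(16 + d(C(1)))² = (16 + (168 + 42*1))² = (16 + (168 + 42))² = (16 + 210)² = 226² = 51076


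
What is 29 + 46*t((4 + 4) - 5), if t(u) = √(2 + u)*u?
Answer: 29 + 138*√5 ≈ 337.58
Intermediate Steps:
t(u) = u*√(2 + u)
29 + 46*t((4 + 4) - 5) = 29 + 46*(((4 + 4) - 5)*√(2 + ((4 + 4) - 5))) = 29 + 46*((8 - 5)*√(2 + (8 - 5))) = 29 + 46*(3*√(2 + 3)) = 29 + 46*(3*√5) = 29 + 138*√5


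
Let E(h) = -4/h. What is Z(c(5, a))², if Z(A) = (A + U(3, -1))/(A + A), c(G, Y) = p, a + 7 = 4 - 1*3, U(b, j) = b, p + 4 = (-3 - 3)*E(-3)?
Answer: 9/64 ≈ 0.14063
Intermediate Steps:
p = -12 (p = -4 + (-3 - 3)*(-4/(-3)) = -4 - (-24)*(-1)/3 = -4 - 6*4/3 = -4 - 8 = -12)
a = -6 (a = -7 + (4 - 1*3) = -7 + (4 - 3) = -7 + 1 = -6)
c(G, Y) = -12
Z(A) = (3 + A)/(2*A) (Z(A) = (A + 3)/(A + A) = (3 + A)/((2*A)) = (3 + A)*(1/(2*A)) = (3 + A)/(2*A))
Z(c(5, a))² = ((½)*(3 - 12)/(-12))² = ((½)*(-1/12)*(-9))² = (3/8)² = 9/64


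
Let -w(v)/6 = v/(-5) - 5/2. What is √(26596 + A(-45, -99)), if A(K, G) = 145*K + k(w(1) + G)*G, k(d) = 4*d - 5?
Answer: √1333870/5 ≈ 230.99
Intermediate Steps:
w(v) = 15 + 6*v/5 (w(v) = -6*(v/(-5) - 5/2) = -6*(v*(-⅕) - 5*½) = -6*(-v/5 - 5/2) = -6*(-5/2 - v/5) = 15 + 6*v/5)
k(d) = -5 + 4*d
A(K, G) = 145*K + G*(299/5 + 4*G) (A(K, G) = 145*K + (-5 + 4*((15 + (6/5)*1) + G))*G = 145*K + (-5 + 4*((15 + 6/5) + G))*G = 145*K + (-5 + 4*(81/5 + G))*G = 145*K + (-5 + (324/5 + 4*G))*G = 145*K + (299/5 + 4*G)*G = 145*K + G*(299/5 + 4*G))
√(26596 + A(-45, -99)) = √(26596 + (145*(-45) + (⅕)*(-99)*(299 + 20*(-99)))) = √(26596 + (-6525 + (⅕)*(-99)*(299 - 1980))) = √(26596 + (-6525 + (⅕)*(-99)*(-1681))) = √(26596 + (-6525 + 166419/5)) = √(26596 + 133794/5) = √(266774/5) = √1333870/5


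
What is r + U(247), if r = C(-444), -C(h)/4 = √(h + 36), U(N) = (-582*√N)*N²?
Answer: -35507238*√247 - 8*I*√102 ≈ -5.5804e+8 - 80.796*I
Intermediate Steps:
U(N) = -582*N^(5/2)
C(h) = -4*√(36 + h) (C(h) = -4*√(h + 36) = -4*√(36 + h))
r = -8*I*√102 (r = -4*√(36 - 444) = -8*I*√102 ≈ -80.796*I)
r + U(247) = -8*I*√102 - 35507238*√247 = -35507238*√247 - 8*I*√102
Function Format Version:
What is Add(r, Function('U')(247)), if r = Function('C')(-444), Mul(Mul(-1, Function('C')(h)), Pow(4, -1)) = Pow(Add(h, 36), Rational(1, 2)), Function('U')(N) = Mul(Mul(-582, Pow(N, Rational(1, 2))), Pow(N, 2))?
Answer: Add(Mul(-35507238, Pow(247, Rational(1, 2))), Mul(-8, I, Pow(102, Rational(1, 2)))) ≈ Add(-5.5804e+8, Mul(-80.796, I))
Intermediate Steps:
Function('U')(N) = Mul(-582, Pow(N, Rational(5, 2)))
Function('C')(h) = Mul(-4, Pow(Add(36, h), Rational(1, 2))) (Function('C')(h) = Mul(-4, Pow(Add(h, 36), Rational(1, 2))) = Mul(-4, Pow(Add(36, h), Rational(1, 2))))
r = Mul(-8, I, Pow(102, Rational(1, 2))) (r = Mul(-4, Pow(Add(36, -444), Rational(1, 2))) = Mul(-4, Pow(-408, Rational(1, 2))) = Mul(-4, Mul(2, I, Pow(102, Rational(1, 2)))) = Mul(-8, I, Pow(102, Rational(1, 2))) ≈ Mul(-80.796, I))
Add(r, Function('U')(247)) = Add(Mul(-8, I, Pow(102, Rational(1, 2))), Mul(-582, Pow(247, Rational(5, 2)))) = Add(Mul(-8, I, Pow(102, Rational(1, 2))), Mul(-582, Mul(61009, Pow(247, Rational(1, 2))))) = Add(Mul(-8, I, Pow(102, Rational(1, 2))), Mul(-35507238, Pow(247, Rational(1, 2)))) = Add(Mul(-35507238, Pow(247, Rational(1, 2))), Mul(-8, I, Pow(102, Rational(1, 2))))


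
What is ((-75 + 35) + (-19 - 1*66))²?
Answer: 15625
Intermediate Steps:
((-75 + 35) + (-19 - 1*66))² = (-40 + (-19 - 66))² = (-40 - 85)² = (-125)² = 15625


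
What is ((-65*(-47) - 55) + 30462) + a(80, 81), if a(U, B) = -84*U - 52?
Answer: 26690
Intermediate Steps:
a(U, B) = -52 - 84*U
((-65*(-47) - 55) + 30462) + a(80, 81) = ((-65*(-47) - 55) + 30462) + (-52 - 84*80) = ((3055 - 55) + 30462) + (-52 - 6720) = (3000 + 30462) - 6772 = 33462 - 6772 = 26690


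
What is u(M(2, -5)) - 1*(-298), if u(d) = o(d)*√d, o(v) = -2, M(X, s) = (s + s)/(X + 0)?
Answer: 298 - 2*I*√5 ≈ 298.0 - 4.4721*I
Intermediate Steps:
M(X, s) = 2*s/X (M(X, s) = (2*s)/X = 2*s/X)
u(d) = -2*√d
u(M(2, -5)) - 1*(-298) = -2*√(-5) - 1*(-298) = -2*√(-5) + 298 = -2*I*√5 + 298 = 298 - 2*I*√5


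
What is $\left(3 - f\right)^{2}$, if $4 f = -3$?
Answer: $\frac{225}{16} \approx 14.063$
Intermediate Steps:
$f = - \frac{3}{4}$ ($f = \frac{1}{4} \left(-3\right) = - \frac{3}{4} \approx -0.75$)
$\left(3 - f\right)^{2} = \left(3 - - \frac{3}{4}\right)^{2} = \left(3 + \frac{3}{4}\right)^{2} = \left(\frac{15}{4}\right)^{2} = \frac{225}{16}$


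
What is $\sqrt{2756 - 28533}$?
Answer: $i \sqrt{25777} \approx 160.55 i$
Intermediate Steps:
$\sqrt{2756 - 28533} = \sqrt{-25777} = i \sqrt{25777}$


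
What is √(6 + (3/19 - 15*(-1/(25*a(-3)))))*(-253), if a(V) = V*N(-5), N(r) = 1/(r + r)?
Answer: -253*√2945/19 ≈ -722.62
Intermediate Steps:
N(r) = 1/(2*r)
a(V) = -V/10 (a(V) = V*((½)/(-5)) = V*((½)*(-⅕)) = V*(-⅒) = -V/10)
√(6 + (3/19 - 15*(-1/(25*a(-3)))))*(-253) = √(6 + (3/19 - 15/((5*(-⅒*(-3)))*(-5))))*(-253) = √(6 + (3*(1/19) - 15/((5*(3/10))*(-5))))*(-253) = √(6 + (3/19 - 15/((3/2)*(-5))))*(-253) = √(6 + (3/19 - 15/(-15/2)))*(-253) = √(6 + (3/19 - 15*(-2/15)))*(-253) = √(6 + (3/19 + 2))*(-253) = √(6 + 41/19)*(-253) = √(155/19)*(-253) = (√2945/19)*(-253) = -253*√2945/19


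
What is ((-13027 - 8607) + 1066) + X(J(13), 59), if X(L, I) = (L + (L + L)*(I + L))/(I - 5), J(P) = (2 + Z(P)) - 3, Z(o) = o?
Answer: -184826/9 ≈ -20536.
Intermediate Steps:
J(P) = -1 + P (J(P) = (2 + P) - 3 = -1 + P)
X(L, I) = (L + 2*L*(I + L))/(-5 + I) (X(L, I) = (L + (2*L)*(I + L))/(-5 + I) = (L + 2*L*(I + L))/(-5 + I))
((-13027 - 8607) + 1066) + X(J(13), 59) = ((-13027 - 8607) + 1066) + (-1 + 13)*(1 + 2*59 + 2*(-1 + 13))/(-5 + 59) = (-21634 + 1066) + 12*(1 + 118 + 2*12)/54 = -20568 + 12*(1/54)*(1 + 118 + 24) = -20568 + 12*(1/54)*143 = -20568 + 286/9 = -184826/9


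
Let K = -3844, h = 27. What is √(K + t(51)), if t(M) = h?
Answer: I*√3817 ≈ 61.782*I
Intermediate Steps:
t(M) = 27
√(K + t(51)) = √(-3844 + 27) = √(-3817) = I*√3817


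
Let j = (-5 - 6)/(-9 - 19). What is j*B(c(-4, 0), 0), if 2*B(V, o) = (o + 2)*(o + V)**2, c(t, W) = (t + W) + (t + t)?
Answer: 396/7 ≈ 56.571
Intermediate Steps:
c(t, W) = W + 3*t (c(t, W) = (W + t) + 2*t = W + 3*t)
j = 11/28 (j = -11/(-28) = -11*(-1/28) = 11/28 ≈ 0.39286)
B(V, o) = (V + o)**2*(2 + o)/2 (B(V, o) = ((o + 2)*(o + V)**2)/2 = ((2 + o)*(V + o)**2)/2 = ((V + o)**2*(2 + o))/2 = (V + o)**2*(2 + o)/2)
j*B(c(-4, 0), 0) = 11*(((0 + 3*(-4)) + 0)**2*(2 + 0)/2)/28 = 11*((1/2)*((0 - 12) + 0)**2*2)/28 = 11*((1/2)*(-12 + 0)**2*2)/28 = 11*((1/2)*(-12)**2*2)/28 = 11*((1/2)*144*2)/28 = (11/28)*144 = 396/7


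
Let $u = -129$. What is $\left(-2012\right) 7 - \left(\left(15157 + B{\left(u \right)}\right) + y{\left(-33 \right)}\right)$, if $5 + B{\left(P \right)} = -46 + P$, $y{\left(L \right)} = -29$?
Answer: $-29032$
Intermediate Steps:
$B{\left(P \right)} = -51 + P$ ($B{\left(P \right)} = -5 + \left(-46 + P\right) = -51 + P$)
$\left(-2012\right) 7 - \left(\left(15157 + B{\left(u \right)}\right) + y{\left(-33 \right)}\right) = \left(-2012\right) 7 - \left(\left(15157 - 180\right) - 29\right) = -14084 - \left(\left(15157 - 180\right) - 29\right) = -14084 - \left(14977 - 29\right) = -14084 - 14948 = -29032$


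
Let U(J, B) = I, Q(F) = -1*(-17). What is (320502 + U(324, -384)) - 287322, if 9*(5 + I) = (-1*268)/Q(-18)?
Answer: 5075507/153 ≈ 33173.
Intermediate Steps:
Q(F) = 17
I = -1033/153 (I = -5 + (-1*268/17)/9 = -5 + (-268*1/17)/9 = -5 + (⅑)*(-268/17) = -5 - 268/153 = -1033/153 ≈ -6.7516)
U(J, B) = -1033/153
(320502 + U(324, -384)) - 287322 = (320502 - 1033/153) - 287322 = 49035773/153 - 287322 = 5075507/153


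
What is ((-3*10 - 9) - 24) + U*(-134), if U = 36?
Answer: -4887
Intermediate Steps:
((-3*10 - 9) - 24) + U*(-134) = ((-3*10 - 9) - 24) + 36*(-134) = ((-30 - 9) - 24) - 4824 = (-39 - 24) - 4824 = -63 - 4824 = -4887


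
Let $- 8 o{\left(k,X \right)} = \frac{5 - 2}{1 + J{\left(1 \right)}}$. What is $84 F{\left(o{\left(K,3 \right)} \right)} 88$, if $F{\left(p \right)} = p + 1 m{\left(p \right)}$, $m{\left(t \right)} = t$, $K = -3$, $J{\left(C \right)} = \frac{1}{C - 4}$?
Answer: $-8316$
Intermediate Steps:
$J{\left(C \right)} = \frac{1}{-4 + C}$
$o{\left(k,X \right)} = - \frac{9}{16}$ ($o{\left(k,X \right)} = - \frac{\left(5 - 2\right) \frac{1}{1 + \frac{1}{-4 + 1}}}{8} = - \frac{3 \frac{1}{1 + \frac{1}{-3}}}{8} = - \frac{3 \frac{1}{1 - \frac{1}{3}}}{8} = - \frac{3 \frac{1}{\frac{2}{3}}}{8} = - \frac{3 \cdot \frac{3}{2}}{8} = \left(- \frac{1}{8}\right) \frac{9}{2} = - \frac{9}{16}$)
$F{\left(p \right)} = 2 p$ ($F{\left(p \right)} = p + 1 p = p + p = 2 p$)
$84 F{\left(o{\left(K,3 \right)} \right)} 88 = 84 \cdot 2 \left(- \frac{9}{16}\right) 88 = 84 \left(- \frac{9}{8}\right) 88 = \left(- \frac{189}{2}\right) 88 = -8316$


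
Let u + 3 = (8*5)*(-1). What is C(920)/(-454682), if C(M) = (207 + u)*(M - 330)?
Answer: -48380/227341 ≈ -0.21281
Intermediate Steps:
u = -43 (u = -3 + (8*5)*(-1) = -3 + 40*(-1) = -3 - 40 = -43)
C(M) = -54120 + 164*M (C(M) = (207 - 43)*(M - 330) = 164*(-330 + M) = -54120 + 164*M)
C(920)/(-454682) = (-54120 + 164*920)/(-454682) = (-54120 + 150880)*(-1/454682) = 96760*(-1/454682) = -48380/227341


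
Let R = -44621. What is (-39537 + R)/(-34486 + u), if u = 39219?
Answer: -84158/4733 ≈ -17.781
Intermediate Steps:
(-39537 + R)/(-34486 + u) = (-39537 - 44621)/(-34486 + 39219) = -84158/4733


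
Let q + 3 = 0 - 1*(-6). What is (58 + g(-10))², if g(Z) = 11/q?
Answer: 34225/9 ≈ 3802.8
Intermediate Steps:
q = 3 (q = -3 + (0 - 1*(-6)) = -3 + (0 + 6) = -3 + 6 = 3)
g(Z) = 11/3
(58 + g(-10))² = (58 + 11/3)² = (185/3)² = 34225/9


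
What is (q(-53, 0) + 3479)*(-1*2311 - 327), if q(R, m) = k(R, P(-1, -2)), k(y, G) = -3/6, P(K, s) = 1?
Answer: -9176283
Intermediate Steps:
k(y, G) = -½ (k(y, G) = -3*⅙ = -½)
q(R, m) = -½
(q(-53, 0) + 3479)*(-1*2311 - 327) = (-½ + 3479)*(-1*2311 - 327) = 6957*(-2311 - 327)/2 = (6957/2)*(-2638) = -9176283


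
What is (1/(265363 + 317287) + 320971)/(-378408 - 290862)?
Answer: -62337917717/129983388500 ≈ -0.47958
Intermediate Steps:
(1/(265363 + 317287) + 320971)/(-378408 - 290862) = (1/582650 + 320971)/(-669270) = (1/582650 + 320971)*(-1/669270) = (187013753151/582650)*(-1/669270) = -62337917717/129983388500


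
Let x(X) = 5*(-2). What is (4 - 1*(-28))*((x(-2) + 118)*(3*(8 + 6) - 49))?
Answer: -24192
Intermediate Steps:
x(X) = -10
(4 - 1*(-28))*((x(-2) + 118)*(3*(8 + 6) - 49)) = (4 - 1*(-28))*((-10 + 118)*(3*(8 + 6) - 49)) = (4 + 28)*(108*(3*14 - 49)) = 32*(108*(42 - 49)) = 32*(108*(-7)) = 32*(-756) = -24192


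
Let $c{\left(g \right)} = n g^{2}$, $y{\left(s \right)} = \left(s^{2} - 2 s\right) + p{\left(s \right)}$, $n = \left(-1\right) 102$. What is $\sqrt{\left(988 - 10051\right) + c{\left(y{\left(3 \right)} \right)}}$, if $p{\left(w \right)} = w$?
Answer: $3 i \sqrt{1415} \approx 112.85 i$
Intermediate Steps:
$n = -102$
$y{\left(s \right)} = s^{2} - s$ ($y{\left(s \right)} = \left(s^{2} - 2 s\right) + s = s^{2} - s$)
$c{\left(g \right)} = - 102 g^{2}$
$\sqrt{\left(988 - 10051\right) + c{\left(y{\left(3 \right)} \right)}} = \sqrt{\left(988 - 10051\right) - 102 \left(3 \left(-1 + 3\right)\right)^{2}} = \sqrt{-9063 - 102 \left(3 \cdot 2\right)^{2}} = \sqrt{-9063 - 102 \cdot 6^{2}} = \sqrt{-9063 - 3672} = \sqrt{-12735} = 3 i \sqrt{1415}$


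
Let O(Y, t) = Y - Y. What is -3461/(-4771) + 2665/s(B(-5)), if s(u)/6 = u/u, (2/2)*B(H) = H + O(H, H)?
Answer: 12735481/28626 ≈ 444.89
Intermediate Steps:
O(Y, t) = 0
B(H) = H (B(H) = H + 0 = H)
s(u) = 6 (s(u) = 6*(u/u) = 6*1 = 6)
-3461/(-4771) + 2665/s(B(-5)) = -3461/(-4771) + 2665/6 = -3461*(-1/4771) + 2665*(⅙) = 3461/4771 + 2665/6 = 12735481/28626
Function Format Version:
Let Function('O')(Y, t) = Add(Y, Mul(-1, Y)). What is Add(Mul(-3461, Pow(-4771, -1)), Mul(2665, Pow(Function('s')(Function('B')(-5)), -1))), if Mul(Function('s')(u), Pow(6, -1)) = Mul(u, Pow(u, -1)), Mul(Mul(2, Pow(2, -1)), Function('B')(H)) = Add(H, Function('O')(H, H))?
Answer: Rational(12735481, 28626) ≈ 444.89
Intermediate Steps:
Function('O')(Y, t) = 0
Function('B')(H) = H (Function('B')(H) = Add(H, 0) = H)
Function('s')(u) = 6 (Function('s')(u) = Mul(6, Mul(u, Pow(u, -1))) = Mul(6, 1) = 6)
Add(Mul(-3461, Pow(-4771, -1)), Mul(2665, Pow(Function('s')(Function('B')(-5)), -1))) = Add(Mul(-3461, Pow(-4771, -1)), Mul(2665, Pow(6, -1))) = Add(Mul(-3461, Rational(-1, 4771)), Mul(2665, Rational(1, 6))) = Add(Rational(3461, 4771), Rational(2665, 6)) = Rational(12735481, 28626)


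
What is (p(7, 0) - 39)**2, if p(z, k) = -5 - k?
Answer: 1936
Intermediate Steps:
(p(7, 0) - 39)**2 = ((-5 - 1*0) - 39)**2 = ((-5 + 0) - 39)**2 = (-5 - 39)**2 = (-44)**2 = 1936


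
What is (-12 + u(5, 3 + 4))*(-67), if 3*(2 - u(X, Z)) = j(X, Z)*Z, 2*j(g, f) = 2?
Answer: 2479/3 ≈ 826.33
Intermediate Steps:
j(g, f) = 1 (j(g, f) = (½)*2 = 1)
u(X, Z) = 2 - Z/3
(-12 + u(5, 3 + 4))*(-67) = (-12 + (2 - (3 + 4)/3))*(-67) = (-12 + (2 - ⅓*7))*(-67) = (-12 + (2 - 7/3))*(-67) = (-12 - ⅓)*(-67) = -37/3*(-67) = 2479/3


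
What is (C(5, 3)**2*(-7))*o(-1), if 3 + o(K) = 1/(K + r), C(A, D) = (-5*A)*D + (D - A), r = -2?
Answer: 415030/3 ≈ 1.3834e+5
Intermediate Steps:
C(A, D) = D - A - 5*A*D (C(A, D) = -5*A*D + (D - A) = D - A - 5*A*D)
o(K) = -3 + 1/(-2 + K) (o(K) = -3 + 1/(K - 2) = -3 + 1/(-2 + K))
(C(5, 3)**2*(-7))*o(-1) = ((3 - 1*5 - 5*5*3)**2*(-7))*((7 - 3*(-1))/(-2 - 1)) = ((3 - 5 - 75)**2*(-7))*((7 + 3)/(-3)) = ((-77)**2*(-7))*(-1/3*10) = (5929*(-7))*(-10/3) = -41503*(-10/3) = 415030/3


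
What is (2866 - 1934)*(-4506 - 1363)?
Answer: -5469908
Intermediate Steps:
(2866 - 1934)*(-4506 - 1363) = 932*(-5869) = -5469908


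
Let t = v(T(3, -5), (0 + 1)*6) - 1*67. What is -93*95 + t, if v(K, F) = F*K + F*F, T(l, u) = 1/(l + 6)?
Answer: -26596/3 ≈ -8865.3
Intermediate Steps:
T(l, u) = 1/(6 + l)
v(K, F) = F**2 + F*K (v(K, F) = F*K + F**2 = F**2 + F*K)
t = -91/3 (t = ((0 + 1)*6)*((0 + 1)*6 + 1/(6 + 3)) - 1*67 = (1*6)*(1*6 + 1/9) - 67 = 6*(6 + 1/9) - 67 = 6*(55/9) - 67 = 110/3 - 67 = -91/3 ≈ -30.333)
-93*95 + t = -93*95 - 91/3 = -8835 - 91/3 = -26596/3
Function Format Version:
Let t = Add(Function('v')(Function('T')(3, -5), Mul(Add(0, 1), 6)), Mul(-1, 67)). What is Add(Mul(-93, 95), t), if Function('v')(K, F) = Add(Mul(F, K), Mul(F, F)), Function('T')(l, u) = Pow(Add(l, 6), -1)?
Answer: Rational(-26596, 3) ≈ -8865.3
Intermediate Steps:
Function('T')(l, u) = Pow(Add(6, l), -1)
Function('v')(K, F) = Add(Pow(F, 2), Mul(F, K)) (Function('v')(K, F) = Add(Mul(F, K), Pow(F, 2)) = Add(Pow(F, 2), Mul(F, K)))
t = Rational(-91, 3) (t = Add(Mul(Mul(Add(0, 1), 6), Add(Mul(Add(0, 1), 6), Pow(Add(6, 3), -1))), Mul(-1, 67)) = Add(Mul(Mul(1, 6), Add(Mul(1, 6), Pow(9, -1))), -67) = Add(Mul(6, Add(6, Rational(1, 9))), -67) = Add(Mul(6, Rational(55, 9)), -67) = Add(Rational(110, 3), -67) = Rational(-91, 3) ≈ -30.333)
Add(Mul(-93, 95), t) = Add(Mul(-93, 95), Rational(-91, 3)) = Add(-8835, Rational(-91, 3)) = Rational(-26596, 3)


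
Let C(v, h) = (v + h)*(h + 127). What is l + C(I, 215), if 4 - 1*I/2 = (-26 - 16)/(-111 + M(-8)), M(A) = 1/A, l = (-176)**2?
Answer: 13586902/127 ≈ 1.0698e+5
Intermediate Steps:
l = 30976
I = 920/127 (I = 8 - 2*(-26 - 16)/(-111 + 1/(-8)) = 8 - (-84)/(-111 - 1/8) = 8 - (-84)/(-889/8) = 8 - (-84)*(-8)/889 = 8 - 2*48/127 = 8 - 96/127 = 920/127 ≈ 7.2441)
C(v, h) = (127 + h)*(h + v) (C(v, h) = (h + v)*(127 + h) = (127 + h)*(h + v))
l + C(I, 215) = 30976 + (215**2 + 127*215 + 127*(920/127) + 215*(920/127)) = 30976 + (46225 + 27305 + 920 + 197800/127) = 30976 + 9652950/127 = 13586902/127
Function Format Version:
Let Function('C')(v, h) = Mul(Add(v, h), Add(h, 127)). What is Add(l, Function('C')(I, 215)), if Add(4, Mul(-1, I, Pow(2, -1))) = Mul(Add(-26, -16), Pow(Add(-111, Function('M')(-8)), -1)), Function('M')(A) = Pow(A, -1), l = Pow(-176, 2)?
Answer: Rational(13586902, 127) ≈ 1.0698e+5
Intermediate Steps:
l = 30976
I = Rational(920, 127) (I = Add(8, Mul(-2, Mul(Add(-26, -16), Pow(Add(-111, Pow(-8, -1)), -1)))) = Add(8, Mul(-2, Mul(-42, Pow(Add(-111, Rational(-1, 8)), -1)))) = Add(8, Mul(-2, Mul(-42, Pow(Rational(-889, 8), -1)))) = Add(8, Mul(-2, Mul(-42, Rational(-8, 889)))) = Add(8, Mul(-2, Rational(48, 127))) = Add(8, Rational(-96, 127)) = Rational(920, 127) ≈ 7.2441)
Function('C')(v, h) = Mul(Add(127, h), Add(h, v)) (Function('C')(v, h) = Mul(Add(h, v), Add(127, h)) = Mul(Add(127, h), Add(h, v)))
Add(l, Function('C')(I, 215)) = Add(30976, Add(Pow(215, 2), Mul(127, 215), Mul(127, Rational(920, 127)), Mul(215, Rational(920, 127)))) = Add(30976, Add(46225, 27305, 920, Rational(197800, 127))) = Add(30976, Rational(9652950, 127)) = Rational(13586902, 127)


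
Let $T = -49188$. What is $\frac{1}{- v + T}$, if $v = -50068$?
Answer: $\frac{1}{880} \approx 0.0011364$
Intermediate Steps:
$\frac{1}{- v + T} = \frac{1}{\left(-1\right) \left(-50068\right) - 49188} = \frac{1}{50068 - 49188} = \frac{1}{880}$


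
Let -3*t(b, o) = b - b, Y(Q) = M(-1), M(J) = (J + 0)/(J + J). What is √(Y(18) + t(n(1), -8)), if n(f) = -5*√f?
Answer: √2/2 ≈ 0.70711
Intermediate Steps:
M(J) = ½ (M(J) = J/((2*J)) = J*(1/(2*J)) = ½)
Y(Q) = ½
t(b, o) = 0 (t(b, o) = -(b - b)/3 = -⅓*0 = 0)
√(Y(18) + t(n(1), -8)) = √(½ + 0) = √(½) = √2/2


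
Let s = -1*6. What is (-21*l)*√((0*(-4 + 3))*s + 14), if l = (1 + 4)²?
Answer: -525*√14 ≈ -1964.4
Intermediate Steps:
s = -6
l = 25 (l = 5² = 25)
(-21*l)*√((0*(-4 + 3))*s + 14) = (-21*25)*√((0*(-4 + 3))*(-6) + 14) = -525*√((0*(-1))*(-6) + 14) = -525*√(0*(-6) + 14) = -525*√(0 + 14) = -525*√14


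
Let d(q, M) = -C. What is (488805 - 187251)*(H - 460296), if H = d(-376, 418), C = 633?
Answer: -138994983666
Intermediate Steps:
d(q, M) = -633 (d(q, M) = -1*633 = -633)
H = -633
(488805 - 187251)*(H - 460296) = (488805 - 187251)*(-633 - 460296) = 301554*(-460929) = -138994983666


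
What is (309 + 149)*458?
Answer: 209764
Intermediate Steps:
(309 + 149)*458 = 458*458 = 209764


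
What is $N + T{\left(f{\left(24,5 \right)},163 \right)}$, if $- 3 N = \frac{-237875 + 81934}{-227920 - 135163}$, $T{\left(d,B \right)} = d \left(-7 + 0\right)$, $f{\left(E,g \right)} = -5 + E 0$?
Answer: $\frac{37967774}{1089249} \approx 34.857$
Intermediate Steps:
$f{\left(E,g \right)} = -5$ ($f{\left(E,g \right)} = -5 + 0 = -5$)
$T{\left(d,B \right)} = - 7 d$ ($T{\left(d,B \right)} = d \left(-7\right) = - 7 d$)
$N = - \frac{155941}{1089249}$ ($N = - \frac{\left(-237875 + 81934\right) \frac{1}{-227920 - 135163}}{3} = - \frac{\left(-155941\right) \frac{1}{-363083}}{3} = - \frac{\left(-155941\right) \left(- \frac{1}{363083}\right)}{3} = \left(- \frac{1}{3}\right) \frac{155941}{363083} = - \frac{155941}{1089249} \approx -0.14316$)
$N + T{\left(f{\left(24,5 \right)},163 \right)} = - \frac{155941}{1089249} - -35 = - \frac{155941}{1089249} + 35 = \frac{37967774}{1089249}$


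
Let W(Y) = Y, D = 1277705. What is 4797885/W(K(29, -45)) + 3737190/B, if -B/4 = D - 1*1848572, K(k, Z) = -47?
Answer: -1825940202875/17887166 ≈ -1.0208e+5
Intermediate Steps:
B = 2283468 (B = -4*(1277705 - 1*1848572) = -4*(1277705 - 1848572) = -4*(-570867) = 2283468)
4797885/W(K(29, -45)) + 3737190/B = 4797885/(-47) + 3737190/2283468 = 4797885*(-1/47) + 3737190*(1/2283468) = -4797885/47 + 622865/380578 = -1825940202875/17887166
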